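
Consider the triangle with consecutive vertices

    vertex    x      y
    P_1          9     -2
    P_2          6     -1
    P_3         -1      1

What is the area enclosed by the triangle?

Cross-terms: 3, 5, -7  ⇒  Σ = 1
Area = |Σ|/2 = 0.5.

0.5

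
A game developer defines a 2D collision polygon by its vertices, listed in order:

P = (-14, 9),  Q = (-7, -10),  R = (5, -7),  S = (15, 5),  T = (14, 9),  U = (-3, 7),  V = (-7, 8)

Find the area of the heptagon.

348

Apply the surveyor's formula: 2A = Σ (x_i·y_{i+1} − x_{i+1}·y_i), indices taken mod 7.
P→Q: (-14)(-10) − (-7)(9) = 203
Q→R: (-7)(-7) − (5)(-10) = 99
R→S: (5)(5) − (15)(-7) = 130
S→T: (15)(9) − (14)(5) = 65
T→U: (14)(7) − (-3)(9) = 125
U→V: (-3)(8) − (-7)(7) = 25
V→P: (-7)(9) − (-14)(8) = 49
Σ = 696
Area = |Σ|/2 = 348.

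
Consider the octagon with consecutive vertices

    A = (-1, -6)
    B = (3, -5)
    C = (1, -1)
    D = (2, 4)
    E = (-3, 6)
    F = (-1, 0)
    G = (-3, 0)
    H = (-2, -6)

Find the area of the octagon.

Apply Gauss's area formula: 2A = Σ (x_i·y_{i+1} − x_{i+1}·y_i), indices taken mod 8.
Σ = (23) + (2) + (6) + (24) + (6) + (0) + (18) + (6) = 85
Area = |Σ|/2 = 42.5.

42.5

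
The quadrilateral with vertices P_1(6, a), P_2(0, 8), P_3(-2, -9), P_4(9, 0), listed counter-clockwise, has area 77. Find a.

The doubled signed area Σ (x_i y_{i+1} − x_{i+1} y_i) is linear in a.
With a=0 it equals 145; the coefficient of a is 9 (from the two edges through P_1).
So 9·a + 145 = 2·77 = 154 ⇒ a = 1.

1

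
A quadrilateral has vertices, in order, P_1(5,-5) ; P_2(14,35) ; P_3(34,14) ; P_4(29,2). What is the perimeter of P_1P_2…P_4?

|P_1P_2| = √((9)² + (40)²) = √1681 = 41
|P_2P_3| = √((20)² + (-21)²) = √841 = 29
|P_3P_4| = √((-5)² + (-12)²) = √169 = 13
|P_4P_1| = √((-24)² + (-7)²) = √625 = 25
Perimeter = 41 + 29 + 13 + 25 = 108.

108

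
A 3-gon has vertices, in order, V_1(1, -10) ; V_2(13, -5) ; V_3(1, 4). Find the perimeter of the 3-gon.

42

|V_1V_2| = √((12)² + (5)²) = √169 = 13
|V_2V_3| = √((-12)² + (9)²) = √225 = 15
|V_3V_1| = √((0)² + (-14)²) = √196 = 14
Perimeter = 13 + 15 + 14 = 42.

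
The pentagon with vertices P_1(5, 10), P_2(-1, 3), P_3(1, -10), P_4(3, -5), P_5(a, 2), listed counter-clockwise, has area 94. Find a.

9

Write out the shoelace sum; only the two edges meeting at P_5 involve a:
2·Area = [(3·2 − a·(-5)) + (a·10 − 5·2)] + 57
       = 15·a + 53 = 188
⇒ a = 9.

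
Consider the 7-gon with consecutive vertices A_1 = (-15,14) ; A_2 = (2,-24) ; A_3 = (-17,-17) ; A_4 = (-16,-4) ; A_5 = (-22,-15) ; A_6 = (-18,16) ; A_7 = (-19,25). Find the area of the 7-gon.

Apply the shoelace formula: 2A = Σ (x_i·y_{i+1} − x_{i+1}·y_i), indices taken mod 7.
Cross-terms: 332, -442, -204, 152, -622, -146, 109  ⇒  Σ = -821
Area = |Σ|/2 = 410.5.

410.5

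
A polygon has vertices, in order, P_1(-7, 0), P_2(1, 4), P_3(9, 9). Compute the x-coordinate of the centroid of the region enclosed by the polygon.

Apply the shoelace (surveyor's) formula. First the cross-terms c_i = x_i·y_{i+1} − x_{i+1}·y_i:
  -28, -27, 63  ⇒  2A = 8, A = 4.
Then Σ (x_i + x_{i+1})·c_i = 24, so x̄ = 24 / (6·4) = 1.

1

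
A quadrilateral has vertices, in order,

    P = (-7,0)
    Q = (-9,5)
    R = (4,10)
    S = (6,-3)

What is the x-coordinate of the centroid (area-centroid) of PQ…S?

Apply the shoelace formula. First the cross-terms c_i = x_i·y_{i+1} − x_{i+1}·y_i:
  -35, -110, -72, -21  ⇒  2A = -238, A = -119.
Then Σ (x_i + x_{i+1})·c_i = 411, so x̄ = 411 / (6·(-119)) = -137/238.

-137/238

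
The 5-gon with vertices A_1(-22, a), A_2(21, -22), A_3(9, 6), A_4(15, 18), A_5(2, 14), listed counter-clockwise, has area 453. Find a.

24

Write out the shoelace sum; only the two edges meeting at A_1 involve a:
2·Area = [(2·a − (-22)·14) + ((-22)·(-22) − 21·a)] + 570
       = -19·a + 1362 = 906
⇒ a = 24.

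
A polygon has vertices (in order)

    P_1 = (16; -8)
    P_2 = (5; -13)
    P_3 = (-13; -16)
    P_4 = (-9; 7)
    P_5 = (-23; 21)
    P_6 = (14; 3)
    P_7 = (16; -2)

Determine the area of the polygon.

Σ = (-168) + (-249) + (-235) + (-28) + (-363) + (-76) + (-96) = -1215
Area = |Σ|/2 = 607.5.

607.5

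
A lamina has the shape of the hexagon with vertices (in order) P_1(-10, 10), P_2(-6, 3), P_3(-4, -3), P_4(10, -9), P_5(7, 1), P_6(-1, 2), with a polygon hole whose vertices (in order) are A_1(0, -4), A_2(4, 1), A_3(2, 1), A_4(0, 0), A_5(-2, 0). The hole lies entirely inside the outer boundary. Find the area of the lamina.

99

Outer boundary:
Apply the surveyor's formula: 2A = Σ (x_i·y_{i+1} − x_{i+1}·y_i), indices taken mod 6.
Σ = (30) + (30) + (66) + (73) + (15) + (10) = 224
Area = |Σ|/2 = 112.
Hole:
Apply the shoelace (surveyor's) formula: 2A = Σ (x_i·y_{i+1} − x_{i+1}·y_i), indices taken mod 5.
A_1→A_2: (0)(1) − (4)(-4) = 16
A_2→A_3: (4)(1) − (2)(1) = 2
A_3→A_4: (2)(0) − (0)(1) = 0
A_4→A_5: (0)(0) − (-2)(0) = 0
A_5→A_1: (-2)(-4) − (0)(0) = 8
Σ = 26
Area = |Σ|/2 = 13.
Net area = 112 − 13 = 99.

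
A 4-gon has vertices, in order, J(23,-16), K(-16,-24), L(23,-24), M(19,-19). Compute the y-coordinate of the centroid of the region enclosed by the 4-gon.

-452/21

Apply the shoelace formula. First the cross-terms c_i = x_i·y_{i+1} − x_{i+1}·y_i:
  -808, 936, 19, 133  ⇒  2A = 280, A = 140.
Then Σ (y_i + y_{i+1})·c_i = -18080, so ȳ = -18080 / (6·140) = -452/21.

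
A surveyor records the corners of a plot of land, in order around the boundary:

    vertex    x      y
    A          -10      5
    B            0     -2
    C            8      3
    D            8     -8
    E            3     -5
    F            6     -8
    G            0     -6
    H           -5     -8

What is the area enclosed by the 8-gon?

Apply the shoelace formula: 2A = Σ (x_i·y_{i+1} − x_{i+1}·y_i), indices taken mod 8.
Σ = (20) + (16) + (-88) + (-16) + (6) + (-36) + (-30) + (-105) = -233
Area = |Σ|/2 = 116.5.

116.5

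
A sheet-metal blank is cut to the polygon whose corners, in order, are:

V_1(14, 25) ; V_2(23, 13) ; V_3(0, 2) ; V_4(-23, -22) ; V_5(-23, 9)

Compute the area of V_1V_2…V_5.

Apply Gauss's area formula: 2A = Σ (x_i·y_{i+1} − x_{i+1}·y_i), indices taken mod 5.
V_1→V_2: (14)(13) − (23)(25) = -393
V_2→V_3: (23)(2) − (0)(13) = 46
V_3→V_4: (0)(-22) − (-23)(2) = 46
V_4→V_5: (-23)(9) − (-23)(-22) = -713
V_5→V_1: (-23)(25) − (14)(9) = -701
Σ = -1715
Area = |Σ|/2 = 857.5.

857.5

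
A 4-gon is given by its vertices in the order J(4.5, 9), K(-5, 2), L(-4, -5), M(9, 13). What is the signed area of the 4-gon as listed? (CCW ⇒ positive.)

51.25

Apply Gauss's area formula: 2A = Σ (x_i·y_{i+1} − x_{i+1}·y_i), indices taken mod 4.
J→K: (4.5)(2) − (-5)(9) = 54
K→L: (-5)(-5) − (-4)(2) = 33
L→M: (-4)(13) − (9)(-5) = -7
M→J: (9)(9) − (4.5)(13) = 22.5
Σ = 102.5
Signed area = Σ/2 = 51.25 (positive ⇒ counter-clockwise traversal).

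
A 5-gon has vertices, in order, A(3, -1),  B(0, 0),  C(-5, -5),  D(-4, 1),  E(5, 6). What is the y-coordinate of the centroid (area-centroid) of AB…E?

Apply Gauss's area formula. First the cross-terms c_i = x_i·y_{i+1} − x_{i+1}·y_i:
  0, 0, -25, -29, -23  ⇒  2A = -77, A = -38.5.
Then Σ (y_i + y_{i+1})·c_i = -218, so ȳ = -218 / (6·(-38.5)) = 218/231.

218/231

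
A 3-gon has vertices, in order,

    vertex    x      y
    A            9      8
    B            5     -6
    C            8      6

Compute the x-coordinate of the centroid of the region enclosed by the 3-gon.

Apply the shoelace formula. First the cross-terms c_i = x_i·y_{i+1} − x_{i+1}·y_i:
  -94, 78, 10  ⇒  2A = -6, A = -3.
Then Σ (x_i + x_{i+1})·c_i = -132, so x̄ = -132 / (6·(-3)) = 22/3.

22/3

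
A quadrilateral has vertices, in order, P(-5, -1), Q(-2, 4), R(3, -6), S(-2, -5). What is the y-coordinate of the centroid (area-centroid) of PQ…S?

-41/24

Apply Gauss's area formula. First the cross-terms c_i = x_i·y_{i+1} − x_{i+1}·y_i:
  -22, 0, -27, -23  ⇒  2A = -72, A = -36.
Then Σ (y_i + y_{i+1})·c_i = 369, so ȳ = 369 / (6·(-36)) = -41/24.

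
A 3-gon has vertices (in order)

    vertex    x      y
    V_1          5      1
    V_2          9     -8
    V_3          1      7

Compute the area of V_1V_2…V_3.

6

Apply the surveyor's formula: 2A = Σ (x_i·y_{i+1} − x_{i+1}·y_i), indices taken mod 3.
Cross-terms: -49, 71, -34  ⇒  Σ = -12
Area = |Σ|/2 = 6.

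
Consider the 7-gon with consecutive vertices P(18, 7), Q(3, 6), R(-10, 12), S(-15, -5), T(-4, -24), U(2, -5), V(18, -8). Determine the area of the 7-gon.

Apply the surveyor's formula: 2A = Σ (x_i·y_{i+1} − x_{i+1}·y_i), indices taken mod 7.
Cross-terms: 87, 96, 230, 340, 68, 74, 270  ⇒  Σ = 1165
Area = |Σ|/2 = 582.5.

582.5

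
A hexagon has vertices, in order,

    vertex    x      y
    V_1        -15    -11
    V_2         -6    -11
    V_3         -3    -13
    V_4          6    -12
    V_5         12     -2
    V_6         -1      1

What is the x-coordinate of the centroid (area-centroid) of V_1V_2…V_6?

Apply the shoelace (surveyor's) formula. First the cross-terms c_i = x_i·y_{i+1} − x_{i+1}·y_i:
  99, 45, 114, 132, 10, 26  ⇒  2A = 426, A = 213.
Then Σ (x_i + x_{i+1})·c_i = -72, so x̄ = -72 / (6·213) = -4/71.

-4/71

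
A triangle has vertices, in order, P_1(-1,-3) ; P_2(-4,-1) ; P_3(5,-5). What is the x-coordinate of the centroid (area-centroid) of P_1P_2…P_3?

Apply the shoelace formula. First the cross-terms c_i = x_i·y_{i+1} − x_{i+1}·y_i:
  -11, 25, -20  ⇒  2A = -6, A = -3.
Then Σ (x_i + x_{i+1})·c_i = 0, so x̄ = 0 / (6·(-3)) = 0.

0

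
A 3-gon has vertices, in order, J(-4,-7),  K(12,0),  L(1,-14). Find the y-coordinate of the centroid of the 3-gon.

-7

Apply Gauss's area formula. First the cross-terms c_i = x_i·y_{i+1} − x_{i+1}·y_i:
  84, -168, -63  ⇒  2A = -147, A = -73.5.
Then Σ (y_i + y_{i+1})·c_i = 3087, so ȳ = 3087 / (6·(-73.5)) = -7.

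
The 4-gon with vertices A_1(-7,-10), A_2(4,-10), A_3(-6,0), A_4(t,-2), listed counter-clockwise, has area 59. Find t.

-7

Write out the shoelace sum; only the two edges meeting at A_4 involve t:
2·Area = [((-6)·(-2) − t·0) + (t·(-10) − (-7)·(-2))] + 50
       = -10·t + 48 = 118
⇒ t = -7.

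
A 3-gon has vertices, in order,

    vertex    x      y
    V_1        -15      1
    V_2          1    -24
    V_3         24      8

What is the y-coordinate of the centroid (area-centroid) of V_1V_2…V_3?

Apply the shoelace formula. First the cross-terms c_i = x_i·y_{i+1} − x_{i+1}·y_i:
  359, 584, 144  ⇒  2A = 1087, A = 543.5.
Then Σ (y_i + y_{i+1})·c_i = -16305, so ȳ = -16305 / (6·543.5) = -5.

-5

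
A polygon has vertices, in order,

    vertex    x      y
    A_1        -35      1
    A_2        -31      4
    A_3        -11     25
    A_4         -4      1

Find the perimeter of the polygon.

90

|A_1A_2| = √((4)² + (3)²) = √25 = 5
|A_2A_3| = √((20)² + (21)²) = √841 = 29
|A_3A_4| = √((7)² + (-24)²) = √625 = 25
|A_4A_1| = √((-31)² + (0)²) = √961 = 31
Perimeter = 5 + 29 + 25 + 31 = 90.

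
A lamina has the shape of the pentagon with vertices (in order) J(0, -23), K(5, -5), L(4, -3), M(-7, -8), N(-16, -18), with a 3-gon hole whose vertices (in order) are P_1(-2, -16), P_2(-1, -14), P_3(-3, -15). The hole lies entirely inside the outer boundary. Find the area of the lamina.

215

Outer boundary:
Apply Gauss's area formula: 2A = Σ (x_i·y_{i+1} − x_{i+1}·y_i), indices taken mod 5.
Σ = (115) + (5) + (-53) + (-2) + (368) = 433
Area = |Σ|/2 = 216.5.
Hole:
Σ = (12) + (-27) + (18) = 3
Area = |Σ|/2 = 1.5.
Net area = 216.5 − 1.5 = 215.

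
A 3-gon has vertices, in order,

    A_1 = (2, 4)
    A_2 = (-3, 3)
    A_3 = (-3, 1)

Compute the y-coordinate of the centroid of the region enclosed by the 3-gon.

Apply the shoelace formula. First the cross-terms c_i = x_i·y_{i+1} − x_{i+1}·y_i:
  18, 6, -14  ⇒  2A = 10, A = 5.
Then Σ (y_i + y_{i+1})·c_i = 80, so ȳ = 80 / (6·5) = 8/3.

8/3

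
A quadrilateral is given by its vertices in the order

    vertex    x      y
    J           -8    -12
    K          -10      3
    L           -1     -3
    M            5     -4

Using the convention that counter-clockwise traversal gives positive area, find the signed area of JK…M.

Apply the shoelace formula: 2A = Σ (x_i·y_{i+1} − x_{i+1}·y_i), indices taken mod 4.
J→K: (-8)(3) − (-10)(-12) = -144
K→L: (-10)(-3) − (-1)(3) = 33
L→M: (-1)(-4) − (5)(-3) = 19
M→J: (5)(-12) − (-8)(-4) = -92
Σ = -184
Signed area = Σ/2 = -92 (negative ⇒ clockwise traversal).

-92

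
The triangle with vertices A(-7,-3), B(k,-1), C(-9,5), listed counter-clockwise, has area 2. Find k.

-7

The doubled signed area Σ (x_i y_{i+1} − x_{i+1} y_i) is linear in k.
With k=0 it equals 60; the coefficient of k is 8 (from the two edges through B).
So 8·k + 60 = 2·2 = 4 ⇒ k = -7.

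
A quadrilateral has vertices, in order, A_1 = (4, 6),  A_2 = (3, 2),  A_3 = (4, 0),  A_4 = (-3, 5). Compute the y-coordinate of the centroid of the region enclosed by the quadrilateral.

23/6

Apply Gauss's area formula. First the cross-terms c_i = x_i·y_{i+1} − x_{i+1}·y_i:
  -10, -8, 20, -38  ⇒  2A = -36, A = -18.
Then Σ (y_i + y_{i+1})·c_i = -414, so ȳ = -414 / (6·(-18)) = 23/6.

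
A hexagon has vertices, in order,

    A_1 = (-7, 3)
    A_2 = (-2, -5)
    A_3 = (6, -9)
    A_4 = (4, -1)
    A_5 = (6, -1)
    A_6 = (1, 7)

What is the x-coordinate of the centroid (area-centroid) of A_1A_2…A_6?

Apply the shoelace formula. First the cross-terms c_i = x_i·y_{i+1} − x_{i+1}·y_i:
  41, 48, 30, 2, 43, 52  ⇒  2A = 216, A = 108.
Then Σ (x_i + x_{i+1})·c_i = 132, so x̄ = 132 / (6·108) = 11/54.

11/54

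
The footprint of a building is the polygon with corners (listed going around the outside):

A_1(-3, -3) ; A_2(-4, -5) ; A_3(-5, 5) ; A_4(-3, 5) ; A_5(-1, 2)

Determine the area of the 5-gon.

Σ = (3) + (-45) + (-10) + (-1) + (9) = -44
Area = |Σ|/2 = 22.

22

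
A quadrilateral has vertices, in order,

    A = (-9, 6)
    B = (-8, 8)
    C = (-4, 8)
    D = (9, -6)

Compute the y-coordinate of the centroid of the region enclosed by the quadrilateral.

Apply Gauss's area formula. First the cross-terms c_i = x_i·y_{i+1} − x_{i+1}·y_i:
  -24, -32, -48, 0  ⇒  2A = -104, A = -52.
Then Σ (y_i + y_{i+1})·c_i = -944, so ȳ = -944 / (6·(-52)) = 118/39.

118/39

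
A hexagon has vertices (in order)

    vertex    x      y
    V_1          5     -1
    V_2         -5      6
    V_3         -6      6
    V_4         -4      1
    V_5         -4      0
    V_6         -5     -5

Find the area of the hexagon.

51.5

Σ = (25) + (6) + (18) + (4) + (20) + (30) = 103
Area = |Σ|/2 = 51.5.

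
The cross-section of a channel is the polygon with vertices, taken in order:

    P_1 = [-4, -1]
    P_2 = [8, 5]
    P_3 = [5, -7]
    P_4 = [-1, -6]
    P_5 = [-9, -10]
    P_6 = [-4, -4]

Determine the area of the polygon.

Apply the shoelace formula: 2A = Σ (x_i·y_{i+1} − x_{i+1}·y_i), indices taken mod 6.
Σ = (-12) + (-81) + (-37) + (-44) + (-4) + (-12) = -190
Area = |Σ|/2 = 95.

95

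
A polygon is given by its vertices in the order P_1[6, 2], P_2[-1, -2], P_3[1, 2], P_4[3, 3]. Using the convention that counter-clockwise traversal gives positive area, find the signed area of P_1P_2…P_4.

P_1→P_2: (6)(-2) − (-1)(2) = -10
P_2→P_3: (-1)(2) − (1)(-2) = 0
P_3→P_4: (1)(3) − (3)(2) = -3
P_4→P_1: (3)(2) − (6)(3) = -12
Σ = -25
Signed area = Σ/2 = -12.5 (negative ⇒ clockwise traversal).

-12.5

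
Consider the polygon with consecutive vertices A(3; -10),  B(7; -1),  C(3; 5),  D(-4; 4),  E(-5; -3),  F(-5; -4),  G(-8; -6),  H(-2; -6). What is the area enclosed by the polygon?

123

Cross-terms: 67, 38, 32, 32, 5, -2, 36, 38  ⇒  Σ = 246
Area = |Σ|/2 = 123.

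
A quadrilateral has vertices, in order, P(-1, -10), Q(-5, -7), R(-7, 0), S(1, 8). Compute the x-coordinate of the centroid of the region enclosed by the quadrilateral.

Apply the shoelace (surveyor's) formula. First the cross-terms c_i = x_i·y_{i+1} − x_{i+1}·y_i:
  -43, -49, -56, -2  ⇒  2A = -150, A = -75.
Then Σ (x_i + x_{i+1})·c_i = 1182, so x̄ = 1182 / (6·(-75)) = -197/75.

-197/75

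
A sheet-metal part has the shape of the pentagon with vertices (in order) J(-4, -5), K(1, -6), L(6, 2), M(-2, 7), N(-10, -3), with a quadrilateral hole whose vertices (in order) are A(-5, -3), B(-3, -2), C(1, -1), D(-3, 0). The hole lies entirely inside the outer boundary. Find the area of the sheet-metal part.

107.5

Outer boundary:
Σ = (29) + (38) + (46) + (76) + (38) = 227
Area = |Σ|/2 = 113.5.
Hole:
Σ = (1) + (5) + (-3) + (9) = 12
Area = |Σ|/2 = 6.
Net area = 113.5 − 6 = 107.5.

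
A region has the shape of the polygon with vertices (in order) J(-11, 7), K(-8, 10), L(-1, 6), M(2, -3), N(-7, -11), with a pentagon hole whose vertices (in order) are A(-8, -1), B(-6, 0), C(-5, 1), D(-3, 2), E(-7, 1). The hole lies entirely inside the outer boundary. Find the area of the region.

153.5

Outer boundary:
Σ = (-54) + (-38) + (-9) + (-43) + (-170) = -314
Area = |Σ|/2 = 157.
Hole:
Apply the shoelace formula: 2A = Σ (x_i·y_{i+1} − x_{i+1}·y_i), indices taken mod 5.
Cross-terms: -6, -6, -7, 11, 15  ⇒  Σ = 7
Area = |Σ|/2 = 3.5.
Net area = 157 − 3.5 = 153.5.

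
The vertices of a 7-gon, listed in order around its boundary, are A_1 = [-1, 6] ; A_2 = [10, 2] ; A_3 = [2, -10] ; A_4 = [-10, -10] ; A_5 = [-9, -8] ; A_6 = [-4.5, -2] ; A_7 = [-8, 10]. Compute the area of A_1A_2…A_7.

206.5

Cross-terms: -62, -104, -120, -10, -18, -61, -38  ⇒  Σ = -413
Area = |Σ|/2 = 206.5.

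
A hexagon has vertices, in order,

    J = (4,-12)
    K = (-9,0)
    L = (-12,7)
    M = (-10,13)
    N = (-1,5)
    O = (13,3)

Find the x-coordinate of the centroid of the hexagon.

-49/159

Apply the shoelace formula. First the cross-terms c_i = x_i·y_{i+1} − x_{i+1}·y_i:
  -108, -63, -86, -37, -68, -168  ⇒  2A = -530, A = -265.
Then Σ (x_i + x_{i+1})·c_i = 490, so x̄ = 490 / (6·(-265)) = -49/159.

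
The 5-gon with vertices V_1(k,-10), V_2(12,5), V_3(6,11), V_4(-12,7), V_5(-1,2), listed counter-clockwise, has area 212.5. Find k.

The doubled signed area Σ (x_i y_{i+1} − x_{i+1} y_i) is linear in k.
With k=0 it equals 389; the coefficient of k is 3 (from the two edges through V_1).
So 3·k + 389 = 2·212.5 = 425 ⇒ k = 12.

12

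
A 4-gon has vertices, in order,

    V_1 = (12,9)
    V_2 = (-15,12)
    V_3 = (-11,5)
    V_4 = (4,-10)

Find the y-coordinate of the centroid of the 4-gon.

Apply the shoelace formula. First the cross-terms c_i = x_i·y_{i+1} − x_{i+1}·y_i:
  279, 57, 90, 156  ⇒  2A = 582, A = 291.
Then Σ (y_i + y_{i+1})·c_i = 6222, so ȳ = 6222 / (6·291) = 1037/291.

1037/291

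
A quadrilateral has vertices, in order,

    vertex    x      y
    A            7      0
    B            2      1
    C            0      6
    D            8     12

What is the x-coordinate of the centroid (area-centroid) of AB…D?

Apply the surveyor's formula. First the cross-terms c_i = x_i·y_{i+1} − x_{i+1}·y_i:
  7, 12, -48, -84  ⇒  2A = -113, A = -56.5.
Then Σ (x_i + x_{i+1})·c_i = -1557, so x̄ = -1557 / (6·(-56.5)) = 519/113.

519/113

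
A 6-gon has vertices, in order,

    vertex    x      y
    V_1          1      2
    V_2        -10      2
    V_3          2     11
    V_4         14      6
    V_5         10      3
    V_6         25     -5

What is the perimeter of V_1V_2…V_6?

|V_1V_2| = √((-11)² + (0)²) = √121 = 11
|V_2V_3| = √((12)² + (9)²) = √225 = 15
|V_3V_4| = √((12)² + (-5)²) = √169 = 13
|V_4V_5| = √((-4)² + (-3)²) = √25 = 5
|V_5V_6| = √((15)² + (-8)²) = √289 = 17
|V_6V_1| = √((-24)² + (7)²) = √625 = 25
Perimeter = 11 + 15 + 13 + 5 + 17 + 25 = 86.

86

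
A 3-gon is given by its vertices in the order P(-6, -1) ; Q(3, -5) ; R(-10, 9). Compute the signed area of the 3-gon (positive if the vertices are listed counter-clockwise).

37

Apply Gauss's area formula: 2A = Σ (x_i·y_{i+1} − x_{i+1}·y_i), indices taken mod 3.
P→Q: (-6)(-5) − (3)(-1) = 33
Q→R: (3)(9) − (-10)(-5) = -23
R→P: (-10)(-1) − (-6)(9) = 64
Σ = 74
Signed area = Σ/2 = 37 (positive ⇒ counter-clockwise traversal).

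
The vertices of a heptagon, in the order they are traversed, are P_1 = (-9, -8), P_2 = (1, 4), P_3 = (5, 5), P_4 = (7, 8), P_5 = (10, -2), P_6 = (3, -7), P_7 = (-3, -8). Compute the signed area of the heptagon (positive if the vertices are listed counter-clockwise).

Cross-terms: -28, -15, 5, -94, -64, -45, -48  ⇒  Σ = -289
Signed area = Σ/2 = -144.5 (negative ⇒ clockwise traversal).

-144.5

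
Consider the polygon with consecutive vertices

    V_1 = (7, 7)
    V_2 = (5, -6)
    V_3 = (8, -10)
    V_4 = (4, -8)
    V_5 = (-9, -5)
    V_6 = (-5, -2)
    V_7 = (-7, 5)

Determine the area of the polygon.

Σ = (-77) + (-2) + (-24) + (-92) + (-7) + (-39) + (-84) = -325
Area = |Σ|/2 = 162.5.

162.5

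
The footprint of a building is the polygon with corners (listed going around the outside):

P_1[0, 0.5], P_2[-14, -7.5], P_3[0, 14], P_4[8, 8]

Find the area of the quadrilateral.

148.5

Apply the shoelace formula: 2A = Σ (x_i·y_{i+1} − x_{i+1}·y_i), indices taken mod 4.
Σ = (7) + (-196) + (-112) + (4) = -297
Area = |Σ|/2 = 148.5.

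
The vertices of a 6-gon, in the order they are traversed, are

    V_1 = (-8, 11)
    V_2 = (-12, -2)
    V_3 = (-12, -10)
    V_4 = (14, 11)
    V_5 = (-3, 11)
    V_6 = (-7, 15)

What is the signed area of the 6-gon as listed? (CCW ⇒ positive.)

257

Σ = (148) + (96) + (8) + (187) + (32) + (43) = 514
Signed area = Σ/2 = 257 (positive ⇒ counter-clockwise traversal).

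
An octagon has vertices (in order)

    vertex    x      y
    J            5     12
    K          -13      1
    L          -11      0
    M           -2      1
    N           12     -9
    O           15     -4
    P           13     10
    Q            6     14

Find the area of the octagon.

290

Σ = (161) + (11) + (-11) + (6) + (87) + (202) + (122) + (2) = 580
Area = |Σ|/2 = 290.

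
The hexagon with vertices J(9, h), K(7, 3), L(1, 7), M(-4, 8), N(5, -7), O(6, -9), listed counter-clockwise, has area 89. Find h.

Write out the shoelace sum; only the two edges meeting at J involve h:
2·Area = [(6·h − 9·(-9)) + (9·3 − 7·h)] + 67
       = -1·h + 175 = 178
⇒ h = -3.

-3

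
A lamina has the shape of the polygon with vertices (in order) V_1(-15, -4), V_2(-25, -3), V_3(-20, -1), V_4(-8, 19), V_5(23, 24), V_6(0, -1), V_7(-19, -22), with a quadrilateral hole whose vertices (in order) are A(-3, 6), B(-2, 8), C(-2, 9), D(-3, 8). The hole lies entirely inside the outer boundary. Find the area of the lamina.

Outer boundary:
Apply the shoelace (surveyor's) formula: 2A = Σ (x_i·y_{i+1} − x_{i+1}·y_i), indices taken mod 7.
Σ = (-55) + (-35) + (-388) + (-629) + (-23) + (-19) + (-254) = -1403
Area = |Σ|/2 = 701.5.
Hole:
Cross-terms: -12, -2, 11, 6  ⇒  Σ = 3
Area = |Σ|/2 = 1.5.
Net area = 701.5 − 1.5 = 700.

700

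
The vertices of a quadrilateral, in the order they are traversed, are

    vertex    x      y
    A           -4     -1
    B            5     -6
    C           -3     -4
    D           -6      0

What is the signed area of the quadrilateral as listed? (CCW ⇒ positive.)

Apply Gauss's area formula: 2A = Σ (x_i·y_{i+1} − x_{i+1}·y_i), indices taken mod 4.
Cross-terms: 29, -38, -24, 6  ⇒  Σ = -27
Signed area = Σ/2 = -13.5 (negative ⇒ clockwise traversal).

-13.5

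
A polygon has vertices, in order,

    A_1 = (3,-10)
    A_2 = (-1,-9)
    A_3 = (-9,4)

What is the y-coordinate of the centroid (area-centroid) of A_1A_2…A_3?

Apply the surveyor's formula. First the cross-terms c_i = x_i·y_{i+1} − x_{i+1}·y_i:
  -37, -85, 78  ⇒  2A = -44, A = -22.
Then Σ (y_i + y_{i+1})·c_i = 660, so ȳ = 660 / (6·(-22)) = -5.

-5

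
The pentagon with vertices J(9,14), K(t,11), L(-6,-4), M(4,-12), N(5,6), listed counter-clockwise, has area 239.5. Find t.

Write out the shoelace sum; only the two edges meeting at K involve t:
2·Area = [(9·11 − t·14) + (t·(-4) − (-6)·11)] + 188
       = -18·t + 353 = 479
⇒ t = -7.

-7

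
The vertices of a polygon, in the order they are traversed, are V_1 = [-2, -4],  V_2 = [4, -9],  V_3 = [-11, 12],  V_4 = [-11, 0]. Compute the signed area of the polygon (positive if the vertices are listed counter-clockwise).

Σ = (34) + (-51) + (132) + (44) = 159
Signed area = Σ/2 = 79.5 (positive ⇒ counter-clockwise traversal).

79.5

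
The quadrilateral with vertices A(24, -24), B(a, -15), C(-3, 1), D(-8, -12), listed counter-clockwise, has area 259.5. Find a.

16

Write out the shoelace sum; only the two edges meeting at B involve a:
2·Area = [(24·(-15) − a·(-24)) + (a·1 − (-3)·(-15))] + 524
       = 25·a + 119 = 519
⇒ a = 16.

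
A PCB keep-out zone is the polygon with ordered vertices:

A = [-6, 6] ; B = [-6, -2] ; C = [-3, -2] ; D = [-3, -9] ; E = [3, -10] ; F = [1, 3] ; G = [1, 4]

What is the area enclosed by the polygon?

Σ = (48) + (6) + (21) + (57) + (19) + (1) + (30) = 182
Area = |Σ|/2 = 91.

91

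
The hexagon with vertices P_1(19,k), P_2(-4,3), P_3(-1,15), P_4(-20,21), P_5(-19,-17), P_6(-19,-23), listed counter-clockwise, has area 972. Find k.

Write out the shoelace sum; only the two edges meeting at P_1 involve k:
2·Area = [((-19)·k − 19·(-23)) + (19·3 − (-4)·k)] + 1075
       = -15·k + 1569 = 1944
⇒ k = -25.

-25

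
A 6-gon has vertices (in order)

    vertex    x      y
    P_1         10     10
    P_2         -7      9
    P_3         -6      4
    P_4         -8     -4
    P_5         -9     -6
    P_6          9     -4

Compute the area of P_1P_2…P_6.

Σ = (160) + (26) + (56) + (12) + (90) + (130) = 474
Area = |Σ|/2 = 237.

237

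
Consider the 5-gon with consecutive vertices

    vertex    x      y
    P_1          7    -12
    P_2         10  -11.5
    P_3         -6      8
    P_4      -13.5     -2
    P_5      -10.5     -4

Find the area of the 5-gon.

178.75

Apply the shoelace formula: 2A = Σ (x_i·y_{i+1} − x_{i+1}·y_i), indices taken mod 5.
Σ = (39.5) + (11) + (120) + (33) + (154) = 357.5
Area = |Σ|/2 = 178.75.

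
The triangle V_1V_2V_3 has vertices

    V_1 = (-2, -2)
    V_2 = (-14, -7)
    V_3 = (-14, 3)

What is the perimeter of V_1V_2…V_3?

|V_1V_2| = √((-12)² + (-5)²) = √169 = 13
|V_2V_3| = √((0)² + (10)²) = √100 = 10
|V_3V_1| = √((12)² + (-5)²) = √169 = 13
Perimeter = 13 + 10 + 13 = 36.

36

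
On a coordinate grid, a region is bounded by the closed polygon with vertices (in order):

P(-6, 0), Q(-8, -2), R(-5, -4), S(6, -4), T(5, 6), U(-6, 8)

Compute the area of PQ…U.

Apply Gauss's area formula: 2A = Σ (x_i·y_{i+1} − x_{i+1}·y_i), indices taken mod 6.
P→Q: (-6)(-2) − (-8)(0) = 12
Q→R: (-8)(-4) − (-5)(-2) = 22
R→S: (-5)(-4) − (6)(-4) = 44
S→T: (6)(6) − (5)(-4) = 56
T→U: (5)(8) − (-6)(6) = 76
U→P: (-6)(0) − (-6)(8) = 48
Σ = 258
Area = |Σ|/2 = 129.

129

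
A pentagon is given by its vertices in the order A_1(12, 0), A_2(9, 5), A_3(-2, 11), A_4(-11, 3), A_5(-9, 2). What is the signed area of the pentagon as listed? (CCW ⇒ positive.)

Apply the shoelace (surveyor's) formula: 2A = Σ (x_i·y_{i+1} − x_{i+1}·y_i), indices taken mod 5.
Σ = (60) + (109) + (115) + (5) + (-24) = 265
Signed area = Σ/2 = 132.5 (positive ⇒ counter-clockwise traversal).

132.5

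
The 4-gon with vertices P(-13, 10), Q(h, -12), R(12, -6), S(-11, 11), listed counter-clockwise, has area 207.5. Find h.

-1

The doubled signed area Σ (x_i y_{i+1} − x_{i+1} y_i) is linear in h.
With h=0 it equals 399; the coefficient of h is -16 (from the two edges through Q).
So -16·h + 399 = 2·207.5 = 415 ⇒ h = -1.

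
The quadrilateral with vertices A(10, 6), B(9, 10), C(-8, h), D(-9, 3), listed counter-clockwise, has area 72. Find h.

7

Write out the shoelace sum; only the two edges meeting at C involve h:
2·Area = [(9·h − (-8)·10) + ((-8)·3 − (-9)·h)] + -38
       = 18·h + 18 = 144
⇒ h = 7.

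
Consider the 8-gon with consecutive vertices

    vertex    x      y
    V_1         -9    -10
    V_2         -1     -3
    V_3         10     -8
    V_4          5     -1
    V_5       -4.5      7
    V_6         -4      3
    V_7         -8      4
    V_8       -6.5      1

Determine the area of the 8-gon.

115

Apply the shoelace formula: 2A = Σ (x_i·y_{i+1} − x_{i+1}·y_i), indices taken mod 8.
Σ = (17) + (38) + (30) + (30.5) + (14.5) + (8) + (18) + (74) = 230
Area = |Σ|/2 = 115.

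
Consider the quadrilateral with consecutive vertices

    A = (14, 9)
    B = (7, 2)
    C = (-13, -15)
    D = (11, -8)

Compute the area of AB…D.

183

Apply the shoelace (surveyor's) formula: 2A = Σ (x_i·y_{i+1} − x_{i+1}·y_i), indices taken mod 4.
Σ = (-35) + (-79) + (269) + (211) = 366
Area = |Σ|/2 = 183.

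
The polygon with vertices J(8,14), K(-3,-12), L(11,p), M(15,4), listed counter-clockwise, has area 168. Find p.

-2

The doubled signed area Σ (x_i y_{i+1} − x_{i+1} y_i) is linear in p.
With p=0 it equals 300; the coefficient of p is -18 (from the two edges through L).
So -18·p + 300 = 2·168 = 336 ⇒ p = -2.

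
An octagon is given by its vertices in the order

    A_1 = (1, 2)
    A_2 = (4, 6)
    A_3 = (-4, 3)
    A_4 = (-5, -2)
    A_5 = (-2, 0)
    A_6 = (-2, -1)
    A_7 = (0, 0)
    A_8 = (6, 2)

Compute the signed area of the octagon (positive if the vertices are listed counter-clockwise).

32.5

Σ = (-2) + (36) + (23) + (-4) + (2) + (0) + (0) + (10) = 65
Signed area = Σ/2 = 32.5 (positive ⇒ counter-clockwise traversal).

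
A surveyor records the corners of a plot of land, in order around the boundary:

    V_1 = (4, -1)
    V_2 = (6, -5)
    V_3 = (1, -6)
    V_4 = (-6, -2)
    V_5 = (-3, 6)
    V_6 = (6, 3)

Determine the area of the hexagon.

V_1→V_2: (4)(-5) − (6)(-1) = -14
V_2→V_3: (6)(-6) − (1)(-5) = -31
V_3→V_4: (1)(-2) − (-6)(-6) = -38
V_4→V_5: (-6)(6) − (-3)(-2) = -42
V_5→V_6: (-3)(3) − (6)(6) = -45
V_6→V_1: (6)(-1) − (4)(3) = -18
Σ = -188
Area = |Σ|/2 = 94.

94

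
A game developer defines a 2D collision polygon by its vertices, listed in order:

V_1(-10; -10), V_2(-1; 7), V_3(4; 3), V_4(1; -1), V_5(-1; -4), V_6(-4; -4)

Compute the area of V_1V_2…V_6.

67.5

Apply the surveyor's formula: 2A = Σ (x_i·y_{i+1} − x_{i+1}·y_i), indices taken mod 6.
Σ = (-80) + (-31) + (-7) + (-5) + (-12) + (0) = -135
Area = |Σ|/2 = 67.5.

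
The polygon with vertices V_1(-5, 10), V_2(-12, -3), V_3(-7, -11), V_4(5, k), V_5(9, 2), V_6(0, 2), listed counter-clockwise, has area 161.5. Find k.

1

Write out the shoelace sum; only the two edges meeting at V_4 involve k:
2·Area = [((-7)·k − 5·(-11)) + (5·2 − 9·k)] + 274
       = -16·k + 339 = 323
⇒ k = 1.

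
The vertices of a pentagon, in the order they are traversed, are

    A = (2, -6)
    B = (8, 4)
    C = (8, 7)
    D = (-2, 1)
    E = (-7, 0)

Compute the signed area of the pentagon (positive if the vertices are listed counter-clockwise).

Apply the shoelace (surveyor's) formula: 2A = Σ (x_i·y_{i+1} − x_{i+1}·y_i), indices taken mod 5.
Cross-terms: 56, 24, 22, 7, 42  ⇒  Σ = 151
Signed area = Σ/2 = 75.5 (positive ⇒ counter-clockwise traversal).

75.5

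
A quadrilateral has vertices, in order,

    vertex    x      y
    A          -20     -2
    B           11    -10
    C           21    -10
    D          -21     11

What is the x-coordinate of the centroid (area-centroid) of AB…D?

-636/121

Apply the surveyor's formula. First the cross-terms c_i = x_i·y_{i+1} − x_{i+1}·y_i:
  222, 100, 21, 262  ⇒  2A = 605, A = 302.5.
Then Σ (x_i + x_{i+1})·c_i = -9540, so x̄ = -9540 / (6·302.5) = -636/121.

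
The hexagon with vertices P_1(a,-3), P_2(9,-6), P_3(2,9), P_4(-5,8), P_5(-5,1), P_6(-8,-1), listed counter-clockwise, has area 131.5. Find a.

-2

Write out the shoelace sum; only the two edges meeting at P_1 involve a:
2·Area = [((-8)·(-3) − a·(-1)) + (a·(-6) − 9·(-3))] + 202
       = -5·a + 253 = 263
⇒ a = -2.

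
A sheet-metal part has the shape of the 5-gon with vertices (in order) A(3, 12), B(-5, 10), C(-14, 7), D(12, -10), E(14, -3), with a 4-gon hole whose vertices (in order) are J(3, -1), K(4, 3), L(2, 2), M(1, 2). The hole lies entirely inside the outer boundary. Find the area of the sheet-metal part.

Outer boundary:
Apply Gauss's area formula: 2A = Σ (x_i·y_{i+1} − x_{i+1}·y_i), indices taken mod 5.
Σ = (90) + (105) + (56) + (104) + (177) = 532
Area = |Σ|/2 = 266.
Hole:
Apply the shoelace formula: 2A = Σ (x_i·y_{i+1} − x_{i+1}·y_i), indices taken mod 4.
J→K: (3)(3) − (4)(-1) = 13
K→L: (4)(2) − (2)(3) = 2
L→M: (2)(2) − (1)(2) = 2
M→J: (1)(-1) − (3)(2) = -7
Σ = 10
Area = |Σ|/2 = 5.
Net area = 266 − 5 = 261.

261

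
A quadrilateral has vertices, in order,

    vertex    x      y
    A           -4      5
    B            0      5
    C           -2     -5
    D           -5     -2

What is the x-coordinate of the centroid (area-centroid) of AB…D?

-2.625

Apply the surveyor's formula. First the cross-terms c_i = x_i·y_{i+1} − x_{i+1}·y_i:
  -20, 10, -21, -33  ⇒  2A = -64, A = -32.
Then Σ (x_i + x_{i+1})·c_i = 504, so x̄ = 504 / (6·(-32)) = -2.625.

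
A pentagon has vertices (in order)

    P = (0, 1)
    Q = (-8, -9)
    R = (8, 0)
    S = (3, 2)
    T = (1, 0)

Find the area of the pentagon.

Apply the shoelace formula: 2A = Σ (x_i·y_{i+1} − x_{i+1}·y_i), indices taken mod 5.
Σ = (8) + (72) + (16) + (-2) + (1) = 95
Area = |Σ|/2 = 47.5.

47.5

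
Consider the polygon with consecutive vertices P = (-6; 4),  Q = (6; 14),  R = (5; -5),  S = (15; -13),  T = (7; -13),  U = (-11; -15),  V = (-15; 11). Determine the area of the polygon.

Apply Gauss's area formula: 2A = Σ (x_i·y_{i+1} − x_{i+1}·y_i), indices taken mod 7.
Σ = (-108) + (-100) + (10) + (-104) + (-248) + (-346) + (6) = -890
Area = |Σ|/2 = 445.

445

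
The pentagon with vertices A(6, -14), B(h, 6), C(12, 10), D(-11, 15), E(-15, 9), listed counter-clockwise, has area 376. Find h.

Write out the shoelace sum; only the two edges meeting at B involve h:
2·Area = [(6·6 − h·(-14)) + (h·10 − 12·6)] + 572
       = 24·h + 536 = 752
⇒ h = 9.

9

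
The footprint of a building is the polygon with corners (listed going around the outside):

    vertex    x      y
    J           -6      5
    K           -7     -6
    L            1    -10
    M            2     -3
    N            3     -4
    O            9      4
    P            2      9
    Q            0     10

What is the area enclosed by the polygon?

183

Apply the shoelace formula: 2A = Σ (x_i·y_{i+1} − x_{i+1}·y_i), indices taken mod 8.
J→K: (-6)(-6) − (-7)(5) = 71
K→L: (-7)(-10) − (1)(-6) = 76
L→M: (1)(-3) − (2)(-10) = 17
M→N: (2)(-4) − (3)(-3) = 1
N→O: (3)(4) − (9)(-4) = 48
O→P: (9)(9) − (2)(4) = 73
P→Q: (2)(10) − (0)(9) = 20
Q→J: (0)(5) − (-6)(10) = 60
Σ = 366
Area = |Σ|/2 = 183.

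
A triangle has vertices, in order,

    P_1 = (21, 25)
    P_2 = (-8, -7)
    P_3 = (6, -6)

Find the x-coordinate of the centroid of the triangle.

19/3

Apply the shoelace (surveyor's) formula. First the cross-terms c_i = x_i·y_{i+1} − x_{i+1}·y_i:
  53, 90, 276  ⇒  2A = 419, A = 209.5.
Then Σ (x_i + x_{i+1})·c_i = 7961, so x̄ = 7961 / (6·209.5) = 19/3.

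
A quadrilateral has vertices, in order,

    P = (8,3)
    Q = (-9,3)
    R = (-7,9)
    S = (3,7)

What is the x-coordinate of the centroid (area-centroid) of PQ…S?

-58/33

Apply the shoelace formula. First the cross-terms c_i = x_i·y_{i+1} − x_{i+1}·y_i:
  51, -60, -76, -47  ⇒  2A = -132, A = -66.
Then Σ (x_i + x_{i+1})·c_i = 696, so x̄ = 696 / (6·(-66)) = -58/33.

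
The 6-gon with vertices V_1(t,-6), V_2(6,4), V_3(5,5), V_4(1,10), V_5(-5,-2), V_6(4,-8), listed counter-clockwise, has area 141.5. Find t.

10

Write out the shoelace sum; only the two edges meeting at V_1 involve t:
2·Area = [(4·(-6) − t·(-8)) + (t·4 − 6·(-6))] + 151
       = 12·t + 163 = 283
⇒ t = 10.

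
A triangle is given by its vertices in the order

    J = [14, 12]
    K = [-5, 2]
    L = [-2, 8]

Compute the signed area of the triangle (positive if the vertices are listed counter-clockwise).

-42

Apply the shoelace (surveyor's) formula: 2A = Σ (x_i·y_{i+1} − x_{i+1}·y_i), indices taken mod 3.
Σ = (88) + (-36) + (-136) = -84
Signed area = Σ/2 = -42 (negative ⇒ clockwise traversal).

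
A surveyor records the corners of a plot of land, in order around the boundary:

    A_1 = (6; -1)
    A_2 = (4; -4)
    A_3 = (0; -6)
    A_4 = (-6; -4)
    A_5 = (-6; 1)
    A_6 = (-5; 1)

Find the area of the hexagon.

56

Apply the shoelace formula: 2A = Σ (x_i·y_{i+1} − x_{i+1}·y_i), indices taken mod 6.
Σ = (-20) + (-24) + (-36) + (-30) + (-1) + (-1) = -112
Area = |Σ|/2 = 56.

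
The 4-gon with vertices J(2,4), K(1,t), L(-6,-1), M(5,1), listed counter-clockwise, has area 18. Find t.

The doubled signed area Σ (x_i y_{i+1} − x_{i+1} y_i) is linear in t.
With t=0 it equals 12; the coefficient of t is 8 (from the two edges through K).
So 8·t + 12 = 2·18 = 36 ⇒ t = 3.

3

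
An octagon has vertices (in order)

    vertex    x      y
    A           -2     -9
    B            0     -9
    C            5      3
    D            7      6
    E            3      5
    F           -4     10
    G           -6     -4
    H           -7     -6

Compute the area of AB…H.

137

Cross-terms: 18, 45, 9, 17, 50, 76, 8, 51  ⇒  Σ = 274
Area = |Σ|/2 = 137.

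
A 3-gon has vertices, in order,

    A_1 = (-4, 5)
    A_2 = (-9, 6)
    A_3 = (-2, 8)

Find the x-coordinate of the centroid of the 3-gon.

-5

Apply the shoelace formula. First the cross-terms c_i = x_i·y_{i+1} − x_{i+1}·y_i:
  21, -60, 22  ⇒  2A = -17, A = -8.5.
Then Σ (x_i + x_{i+1})·c_i = 255, so x̄ = 255 / (6·(-8.5)) = -5.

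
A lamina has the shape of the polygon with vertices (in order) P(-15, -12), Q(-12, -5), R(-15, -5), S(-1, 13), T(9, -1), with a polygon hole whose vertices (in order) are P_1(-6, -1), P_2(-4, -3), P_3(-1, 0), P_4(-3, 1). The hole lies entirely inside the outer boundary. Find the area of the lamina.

252

Outer boundary:
Apply the surveyor's formula: 2A = Σ (x_i·y_{i+1} − x_{i+1}·y_i), indices taken mod 5.
Cross-terms: -69, -15, -200, -116, -123  ⇒  Σ = -523
Area = |Σ|/2 = 261.5.
Hole:
Σ = (14) + (-3) + (-1) + (9) = 19
Area = |Σ|/2 = 9.5.
Net area = 261.5 − 9.5 = 252.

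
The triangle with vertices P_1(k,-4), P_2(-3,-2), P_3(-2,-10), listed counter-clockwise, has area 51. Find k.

The doubled signed area Σ (x_i y_{i+1} − x_{i+1} y_i) is linear in k.
With k=0 it equals 22; the coefficient of k is 8 (from the two edges through P_1).
So 8·k + 22 = 2·51 = 102 ⇒ k = 10.

10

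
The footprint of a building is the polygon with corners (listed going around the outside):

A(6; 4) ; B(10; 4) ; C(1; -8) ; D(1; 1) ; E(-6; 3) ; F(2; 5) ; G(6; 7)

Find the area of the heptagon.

76

Apply Gauss's area formula: 2A = Σ (x_i·y_{i+1} − x_{i+1}·y_i), indices taken mod 7.
Cross-terms: -16, -84, 9, 9, -36, -16, -18  ⇒  Σ = -152
Area = |Σ|/2 = 76.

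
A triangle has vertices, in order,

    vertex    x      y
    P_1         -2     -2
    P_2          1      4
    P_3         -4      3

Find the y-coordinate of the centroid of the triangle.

Apply the surveyor's formula. First the cross-terms c_i = x_i·y_{i+1} − x_{i+1}·y_i:
  -6, 19, 14  ⇒  2A = 27, A = 13.5.
Then Σ (y_i + y_{i+1})·c_i = 135, so ȳ = 135 / (6·13.5) = 5/3.

5/3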